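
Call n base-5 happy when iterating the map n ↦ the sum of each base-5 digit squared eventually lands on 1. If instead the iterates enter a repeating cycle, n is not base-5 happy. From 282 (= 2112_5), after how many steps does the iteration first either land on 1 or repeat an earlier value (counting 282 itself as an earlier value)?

282 = (2,1,1,2)_5 → 2² + 1² + 1² + 2² = 10
10 = (2,0)_5 → 2² + 0² = 4
4 = (4)_5 → 4² = 16
16 = (3,1)_5 → 3² + 1² = 10  — 10 repeats.
That took 4 steps.

4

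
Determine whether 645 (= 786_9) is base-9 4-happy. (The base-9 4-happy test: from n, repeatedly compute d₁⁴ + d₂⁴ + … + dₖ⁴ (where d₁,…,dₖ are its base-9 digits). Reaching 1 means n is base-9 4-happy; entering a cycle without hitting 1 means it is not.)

645 = (7,8,6)_9 → 7⁴ + 8⁴ + 6⁴ = 2401 + 4096 + 1296 = 7793
7793 = (1,1,6,1,8)_9 → 1⁴ + 1⁴ + 6⁴ + 1⁴ + 8⁴ = 1 + 1 + 1296 + 1 + 4096 = 5395
5395 = (7,3,5,4)_9 → 7⁴ + 3⁴ + 5⁴ + 4⁴ = 2401 + 81 + 625 + 256 = 3363
3363 = (4,5,4,6)_9 → 4⁴ + 5⁴ + 4⁴ + 6⁴ = 256 + 625 + 256 + 1296 = 2433
2433 = (3,3,0,3)_9 → 3⁴ + 3⁴ + 0⁴ + 3⁴ = 81 + 81 + 0 + 81 = 243
243 = (3,0,0)_9 → 3⁴ + 0⁴ + 0⁴ = 81 + 0 + 0 = 81
81 = (1,0,0)_9 → 1⁴ + 0⁴ + 0⁴ = 1 + 0 + 0 = 1  — reached 1.

base-9 4-happy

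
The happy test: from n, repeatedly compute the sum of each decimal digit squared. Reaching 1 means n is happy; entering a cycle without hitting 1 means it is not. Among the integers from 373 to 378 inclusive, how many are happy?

1

373: 373 → 67 → 85 → 89 → 145 → 42 → 20 → 4 → 16 → 37 → 58 → 89  — not happy
374: 374 → 74 → 65 → 61 → 37 → 58 → 89 → 145 → 42 → 20 → 4 → 16 → 37  — not happy
375: 375 → 83 → 73 → 58 → 89 → 145 → 42 → 20 → 4 → 16 → 37 → 58  — not happy
376: 376 → 94 → 97 → 130 → 10 → 1  — happy
377: 377 → 107 → 50 → 25 → 29 → 85 → 89 → 145 → 42 → 20 → 4 → 16 → 37 → 58 → 89  — not happy
378: 378 → 122 → 9 → 81 → 65 → 61 → 37 → 58 → 89 → 145 → 42 → 20 → 4 → 16 → 37  — not happy
happy: 376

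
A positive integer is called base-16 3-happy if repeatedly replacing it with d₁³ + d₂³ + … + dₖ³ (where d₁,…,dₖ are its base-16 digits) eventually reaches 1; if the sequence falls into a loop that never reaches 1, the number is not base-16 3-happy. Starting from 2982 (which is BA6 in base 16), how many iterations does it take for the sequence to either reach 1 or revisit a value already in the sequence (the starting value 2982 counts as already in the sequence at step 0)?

6

2982 = (11,10,6)_16 → 11³ + 10³ + 6³ = 2547
2547 = (9,15,3)_16 → 9³ + 15³ + 3³ = 4131
4131 = (1,0,2,3)_16 → 1³ + 0³ + 2³ + 3³ = 36
36 = (2,4)_16 → 2³ + 4³ = 72
72 = (4,8)_16 → 4³ + 8³ = 576
576 = (2,4,0)_16 → 2³ + 4³ + 0³ = 72  — 72 repeats.
That took 6 steps.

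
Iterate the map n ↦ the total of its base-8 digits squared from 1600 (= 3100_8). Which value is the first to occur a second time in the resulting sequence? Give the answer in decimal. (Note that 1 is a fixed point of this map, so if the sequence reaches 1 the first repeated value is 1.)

1600 = (3,1,0,0)_8 → 3² + 1² + 0² + 0² = 9 + 1 + 0 + 0 = 10
10 = (1,2)_8 → 1² + 2² = 1 + 4 = 5
5 = (5)_8 → 5² = 25
25 = (3,1)_8 → 3² + 1² = 9 + 1 = 10  — 10 already appeared earlier.

10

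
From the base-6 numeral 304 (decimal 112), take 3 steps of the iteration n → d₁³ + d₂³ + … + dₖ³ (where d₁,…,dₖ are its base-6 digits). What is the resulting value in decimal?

1

112 = (3,0,4)_6 → 3³ + 0³ + 4³ = 27 + 0 + 64 = 91
91 = (2,3,1)_6 → 2³ + 3³ + 1³ = 8 + 27 + 1 = 36
36 = (1,0,0)_6 → 1³ + 0³ + 0³ = 1 + 0 + 0 = 1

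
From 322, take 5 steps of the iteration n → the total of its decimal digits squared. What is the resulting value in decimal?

85

322 → 3² + 2² + 2² = 17
17 → 1² + 7² = 50
50 → 5² + 0² = 25
25 → 2² + 5² = 29
29 → 2² + 9² = 85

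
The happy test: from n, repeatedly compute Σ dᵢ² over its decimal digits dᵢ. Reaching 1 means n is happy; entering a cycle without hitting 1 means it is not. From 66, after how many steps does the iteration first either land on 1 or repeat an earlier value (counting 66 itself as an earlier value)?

15

66 → 6² + 6² = 72
72 → 7² + 2² = 53
53 → 5² + 3² = 34
34 → 3² + 4² = 25
25 → 2² + 5² = 29
29 → 2² + 9² = 85
85 → 8² + 5² = 89
89 → 8² + 9² = 145
145 → 1² + 4² + 5² = 42
42 → 4² + 2² = 20
20 → 2² + 0² = 4
4 → 4² = 16
16 → 1² + 6² = 37
37 → 3² + 7² = 58
58 → 5² + 8² = 89  — 89 repeats.
That took 15 steps.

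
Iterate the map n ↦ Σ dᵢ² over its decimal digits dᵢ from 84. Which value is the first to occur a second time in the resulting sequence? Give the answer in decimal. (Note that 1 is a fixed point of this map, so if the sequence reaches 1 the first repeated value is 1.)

84 → 8² + 4² = 80
80 → 8² + 0² = 64
64 → 6² + 4² = 52
52 → 5² + 2² = 29
29 → 2² + 9² = 85
85 → 8² + 5² = 89
89 → 8² + 9² = 145
145 → 1² + 4² + 5² = 42
42 → 4² + 2² = 20
20 → 2² + 0² = 4
4 → 4² = 16
16 → 1² + 6² = 37
37 → 3² + 7² = 58
58 → 5² + 8² = 89  — 89 already appeared earlier.

89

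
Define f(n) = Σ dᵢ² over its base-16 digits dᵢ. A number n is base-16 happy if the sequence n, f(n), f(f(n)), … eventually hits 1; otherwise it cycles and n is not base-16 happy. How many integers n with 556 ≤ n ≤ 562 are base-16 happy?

3

556: 556 → 152 → 145 → 82 → 29 → 170 → 200 → 208 → 169 → 181 → 146 → 85 → 50 → 13 → 169  — not base-16 happy
557: 557 → 177 → 122 → 149 → 106 → 136 → 128 → 64 → 16 → 1  — base-16 happy
558: 558 → 204 → 288 → 5 → 25 → 82 → 29 → 170 → 200 → 208 → 169 → 181 → 146 → 85 → 50 → 13 → 169  — not base-16 happy
559: 559 → 233 → 277 → 27 → 122 → 149 → 106 → 136 → 128 → 64 → 16 → 1  — base-16 happy
560: 560 → 13 → 169 → 181 → 146 → 85 → 50 → 13  — not base-16 happy
561: 561 → 14 → 196 → 160 → 100 → 52 → 25 → 82 → 29 → 170 → 200 → 208 → 169 → 181 → 146 → 85 → 50 → 13 → 169  — not base-16 happy
562: 562 → 17 → 2 → 4 → 16 → 1  — base-16 happy
base-16 happy: 557, 559, 562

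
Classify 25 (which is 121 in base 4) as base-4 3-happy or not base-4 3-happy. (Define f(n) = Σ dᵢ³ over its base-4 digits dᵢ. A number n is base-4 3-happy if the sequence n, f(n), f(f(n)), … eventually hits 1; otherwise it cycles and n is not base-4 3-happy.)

25 = (1,2,1)_4 → 1³ + 2³ + 1³ = 1 + 8 + 1 = 10
10 = (2,2)_4 → 2³ + 2³ = 8 + 8 = 16
16 = (1,0,0)_4 → 1³ + 0³ + 0³ = 1 + 0 + 0 = 1  — reached 1.

base-4 3-happy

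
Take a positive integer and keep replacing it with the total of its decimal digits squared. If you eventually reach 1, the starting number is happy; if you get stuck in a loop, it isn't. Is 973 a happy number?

happy

973 → 9² + 7² + 3² = 139
139 → 1² + 3² + 9² = 91
91 → 9² + 1² = 82
82 → 8² + 2² = 68
68 → 6² + 8² = 100
100 → 1² + 0² + 0² = 1  — reached 1.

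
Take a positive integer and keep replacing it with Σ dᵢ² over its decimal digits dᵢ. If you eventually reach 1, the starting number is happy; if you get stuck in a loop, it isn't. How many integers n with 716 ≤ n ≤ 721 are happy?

716: 716 → 86 → 100 → 1  (reaches 1)
717: 717 → 99 → 162 → 41 → 17 → 50 → 25 → 29 → 85 → 89 → 145 → 42 → 20 → 4 → 16 → 37 → 58 → 89  (repeats 89)
718: 718 → 114 → 18 → 65 → 61 → 37 → 58 → 89 → 145 → 42 → 20 → 4 → 16 → 37  (repeats 37)
719: 719 → 131 → 11 → 2 → 4 → 16 → 37 → 58 → 89 → 145 → 42 → 20 → 4  (repeats 4)
720: 720 → 53 → 34 → 25 → 29 → 85 → 89 → 145 → 42 → 20 → 4 → 16 → 37 → 58 → 89  (repeats 89)
721: 721 → 54 → 41 → 17 → 50 → 25 → 29 → 85 → 89 → 145 → 42 → 20 → 4 → 16 → 37 → 58 → 89  (repeats 89)
happy: 716

1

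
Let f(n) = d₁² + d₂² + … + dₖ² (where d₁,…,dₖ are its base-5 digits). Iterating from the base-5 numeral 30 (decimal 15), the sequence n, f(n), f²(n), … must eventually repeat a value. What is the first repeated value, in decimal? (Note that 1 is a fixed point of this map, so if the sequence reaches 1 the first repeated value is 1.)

13

15 = (3,0)_5 → 3² + 0² = 9 + 0 = 9
9 = (1,4)_5 → 1² + 4² = 1 + 16 = 17
17 = (3,2)_5 → 3² + 2² = 9 + 4 = 13
13 = (2,3)_5 → 2² + 3² = 4 + 9 = 13  — 13 already appeared earlier.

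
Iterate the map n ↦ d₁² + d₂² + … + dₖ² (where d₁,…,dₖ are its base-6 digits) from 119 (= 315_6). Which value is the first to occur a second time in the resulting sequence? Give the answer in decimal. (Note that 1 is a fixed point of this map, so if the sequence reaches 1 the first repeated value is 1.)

17

119 = (3,1,5)_6 → 3² + 1² + 5² = 35
35 = (5,5)_6 → 5² + 5² = 50
50 = (1,2,2)_6 → 1² + 2² + 2² = 9
9 = (1,3)_6 → 1² + 3² = 10
10 = (1,4)_6 → 1² + 4² = 17
17 = (2,5)_6 → 2² + 5² = 29
29 = (4,5)_6 → 4² + 5² = 41
41 = (1,0,5)_6 → 1² + 0² + 5² = 26
26 = (4,2)_6 → 4² + 2² = 20
20 = (3,2)_6 → 3² + 2² = 13
13 = (2,1)_6 → 2² + 1² = 5
5 = (5)_6 → 5² = 25
25 = (4,1)_6 → 4² + 1² = 17  — 17 already appeared earlier.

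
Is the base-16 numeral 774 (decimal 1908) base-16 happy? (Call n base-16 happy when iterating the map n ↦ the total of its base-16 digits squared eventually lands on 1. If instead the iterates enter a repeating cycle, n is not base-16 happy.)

base-16 happy

1908 = (7,7,4)_16 → 7² + 7² + 4² = 114
114 = (7,2)_16 → 7² + 2² = 53
53 = (3,5)_16 → 3² + 5² = 34
34 = (2,2)_16 → 2² + 2² = 8
8 = (8)_16 → 8² = 64
64 = (4,0)_16 → 4² + 0² = 16
16 = (1,0)_16 → 1² + 0² = 1  — reached 1.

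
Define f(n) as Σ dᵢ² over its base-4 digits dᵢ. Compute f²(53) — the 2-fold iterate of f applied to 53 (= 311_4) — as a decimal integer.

13

53 = (3,1,1)_4 → 11
11 = (2,3)_4 → 13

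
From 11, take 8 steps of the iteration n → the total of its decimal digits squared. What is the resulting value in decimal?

42

11 → 1² + 1² = 1 + 1 = 2
2 → 2² = 4
4 → 4² = 16
16 → 1² + 6² = 1 + 36 = 37
37 → 3² + 7² = 9 + 49 = 58
58 → 5² + 8² = 25 + 64 = 89
89 → 8² + 9² = 64 + 81 = 145
145 → 1² + 4² + 5² = 1 + 16 + 25 = 42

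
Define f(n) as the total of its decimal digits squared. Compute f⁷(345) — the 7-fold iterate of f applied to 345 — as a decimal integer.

345 → 3² + 4² + 5² = 50
50 → 5² + 0² = 25
25 → 2² + 5² = 29
29 → 2² + 9² = 85
85 → 8² + 5² = 89
89 → 8² + 9² = 145
145 → 1² + 4² + 5² = 42

42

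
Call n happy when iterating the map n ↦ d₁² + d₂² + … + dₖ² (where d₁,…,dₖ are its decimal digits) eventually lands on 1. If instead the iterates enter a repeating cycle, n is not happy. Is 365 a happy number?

happy

365 → 3² + 6² + 5² = 9 + 36 + 25 = 70
70 → 7² + 0² = 49 + 0 = 49
49 → 4² + 9² = 16 + 81 = 97
97 → 9² + 7² = 81 + 49 = 130
130 → 1² + 3² + 0² = 1 + 9 + 0 = 10
10 → 1² + 0² = 1 + 0 = 1  — reached 1.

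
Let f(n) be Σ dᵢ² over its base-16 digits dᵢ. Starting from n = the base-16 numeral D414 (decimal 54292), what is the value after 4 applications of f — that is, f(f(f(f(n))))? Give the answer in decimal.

226

54292 = (13,4,1,4)_16 → 13² + 4² + 1² + 4² = 169 + 16 + 1 + 16 = 202
202 = (12,10)_16 → 12² + 10² = 144 + 100 = 244
244 = (15,4)_16 → 15² + 4² = 225 + 16 = 241
241 = (15,1)_16 → 15² + 1² = 225 + 1 = 226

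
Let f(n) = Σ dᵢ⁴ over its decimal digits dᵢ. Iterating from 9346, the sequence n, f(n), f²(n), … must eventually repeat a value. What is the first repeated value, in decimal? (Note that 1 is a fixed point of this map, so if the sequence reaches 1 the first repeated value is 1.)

2178

9346 → 9⁴ + 3⁴ + 4⁴ + 6⁴ = 8194
8194 → 8⁴ + 1⁴ + 9⁴ + 4⁴ = 10914
10914 → 1⁴ + 0⁴ + 9⁴ + 1⁴ + 4⁴ = 6819
6819 → 6⁴ + 8⁴ + 1⁴ + 9⁴ = 11954
11954 → 1⁴ + 1⁴ + 9⁴ + 5⁴ + 4⁴ = 7444
7444 → 7⁴ + 4⁴ + 4⁴ + 4⁴ = 3169
3169 → 3⁴ + 1⁴ + 6⁴ + 9⁴ = 7939
7939 → 7⁴ + 9⁴ + 3⁴ + 9⁴ = 15604
15604 → 1⁴ + 5⁴ + 6⁴ + 0⁴ + 4⁴ = 2178
2178 → 2⁴ + 1⁴ + 7⁴ + 8⁴ = 6514
6514 → 6⁴ + 5⁴ + 1⁴ + 4⁴ = 2178  — 2178 already appeared earlier.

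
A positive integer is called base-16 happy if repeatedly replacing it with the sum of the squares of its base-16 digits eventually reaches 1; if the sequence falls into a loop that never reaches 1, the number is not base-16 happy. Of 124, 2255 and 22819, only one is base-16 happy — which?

22819

124: 124 → 193 → 145 → 82 → 29 → 170 → 200 → 208 → 169 → 181 → 146 → 85 → 50 → 13 → 169  — repeats 169 (not base-16 happy)
2255: 2255 → 433 → 123 → 170 → 200 → 208 → 169 → 181 → 146 → 85 → 50 → 13 → 169  — repeats 169 (not base-16 happy)
22819: 22819 → 119 → 98 → 40 → 68 → 32 → 4 → 16 → 1  — reaches 1 (base-16 happy)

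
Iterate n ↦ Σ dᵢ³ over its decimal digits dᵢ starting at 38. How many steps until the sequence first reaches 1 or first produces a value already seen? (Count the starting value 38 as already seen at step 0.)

38 → 3³ + 8³ = 27 + 512 = 539
539 → 5³ + 3³ + 9³ = 125 + 27 + 729 = 881
881 → 8³ + 8³ + 1³ = 512 + 512 + 1 = 1025
1025 → 1³ + 0³ + 2³ + 5³ = 1 + 0 + 8 + 125 = 134
134 → 1³ + 3³ + 4³ = 1 + 27 + 64 = 92
92 → 9³ + 2³ = 729 + 8 = 737
737 → 7³ + 3³ + 7³ = 343 + 27 + 343 = 713
713 → 7³ + 1³ + 3³ = 343 + 1 + 27 = 371
371 → 3³ + 7³ + 1³ = 27 + 343 + 1 = 371  — 371 repeats.
That took 9 steps.

9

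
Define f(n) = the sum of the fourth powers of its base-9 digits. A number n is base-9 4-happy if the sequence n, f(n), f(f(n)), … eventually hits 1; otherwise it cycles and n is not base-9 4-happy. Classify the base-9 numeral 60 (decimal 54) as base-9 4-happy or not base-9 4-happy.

54 = (6,0)_9 → 6⁴ + 0⁴ = 1296 + 0 = 1296
1296 = (1,7,0,0)_9 → 1⁴ + 7⁴ + 0⁴ + 0⁴ = 1 + 2401 + 0 + 0 = 2402
2402 = (3,2,5,8)_9 → 3⁴ + 2⁴ + 5⁴ + 8⁴ = 81 + 16 + 625 + 4096 = 4818
4818 = (6,5,4,3)_9 → 6⁴ + 5⁴ + 4⁴ + 3⁴ = 1296 + 625 + 256 + 81 = 2258
2258 = (3,0,7,8)_9 → 3⁴ + 0⁴ + 7⁴ + 8⁴ = 81 + 0 + 2401 + 4096 = 6578
6578 = (1,0,0,1,8)_9 → 1⁴ + 0⁴ + 0⁴ + 1⁴ + 8⁴ = 1 + 0 + 0 + 1 + 4096 = 4098
4098 = (5,5,5,3)_9 → 5⁴ + 5⁴ + 5⁴ + 3⁴ = 625 + 625 + 625 + 81 = 1956
1956 = (2,6,1,3)_9 → 2⁴ + 6⁴ + 1⁴ + 3⁴ = 16 + 1296 + 1 + 81 = 1394
1394 = (1,8,1,8)_9 → 1⁴ + 8⁴ + 1⁴ + 8⁴ = 1 + 4096 + 1 + 4096 = 8194
8194 = (1,2,2,1,4)_9 → 1⁴ + 2⁴ + 2⁴ + 1⁴ + 4⁴ = 1 + 16 + 16 + 1 + 256 = 290
290 = (3,5,2)_9 → 3⁴ + 5⁴ + 2⁴ = 81 + 625 + 16 = 722
722 = (8,8,2)_9 → 8⁴ + 8⁴ + 2⁴ = 4096 + 4096 + 16 = 8208
8208 = (1,2,2,3,0)_9 → 1⁴ + 2⁴ + 2⁴ + 3⁴ + 0⁴ = 1 + 16 + 16 + 81 + 0 = 114
114 = (1,3,6)_9 → 1⁴ + 3⁴ + 6⁴ = 1 + 81 + 1296 = 1378
1378 = (1,8,0,1)_9 → 1⁴ + 8⁴ + 0⁴ + 1⁴ = 1 + 4096 + 0 + 1 = 4098  — 4098 already seen; the sequence cycles without reaching 1.

not base-9 4-happy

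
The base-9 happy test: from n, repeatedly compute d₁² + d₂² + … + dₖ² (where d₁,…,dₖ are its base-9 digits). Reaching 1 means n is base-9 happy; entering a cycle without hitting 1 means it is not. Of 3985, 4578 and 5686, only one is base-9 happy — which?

3985

3985: 3985 → 91 → 3 → 9 → 1  — reaches 1 (base-9 happy)
4578: 4578 → 92 → 6 → 36 → 16 → 50 → 50  — repeats 50 (not base-9 happy)
5686: 5686 → 148 → 66 → 58 → 52 → 74 → 68 → 74  — repeats 74 (not base-9 happy)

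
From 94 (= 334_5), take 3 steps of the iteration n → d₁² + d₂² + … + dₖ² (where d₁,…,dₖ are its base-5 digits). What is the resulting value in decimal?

94 = (3,3,4)_5 → 34
34 = (1,1,4)_5 → 18
18 = (3,3)_5 → 18

18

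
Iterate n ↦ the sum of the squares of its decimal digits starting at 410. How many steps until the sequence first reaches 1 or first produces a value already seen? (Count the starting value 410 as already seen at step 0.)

410 → 4² + 1² + 0² = 17
17 → 1² + 7² = 50
50 → 5² + 0² = 25
25 → 2² + 5² = 29
29 → 2² + 9² = 85
85 → 8² + 5² = 89
89 → 8² + 9² = 145
145 → 1² + 4² + 5² = 42
42 → 4² + 2² = 20
20 → 2² + 0² = 4
4 → 4² = 16
16 → 1² + 6² = 37
37 → 3² + 7² = 58
58 → 5² + 8² = 89  — 89 repeats.
That took 14 steps.

14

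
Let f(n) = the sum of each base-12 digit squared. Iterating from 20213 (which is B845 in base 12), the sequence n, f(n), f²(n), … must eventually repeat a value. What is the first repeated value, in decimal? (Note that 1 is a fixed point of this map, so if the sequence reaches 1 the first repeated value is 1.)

20213 = (11,8,4,5)_12 → 11² + 8² + 4² + 5² = 121 + 64 + 16 + 25 = 226
226 = (1,6,10)_12 → 1² + 6² + 10² = 1 + 36 + 100 = 137
137 = (11,5)_12 → 11² + 5² = 121 + 25 = 146
146 = (1,0,2)_12 → 1² + 0² + 2² = 1 + 0 + 4 = 5
5 = (5)_12 → 5² = 25
25 = (2,1)_12 → 2² + 1² = 4 + 1 = 5  — 5 already appeared earlier.

5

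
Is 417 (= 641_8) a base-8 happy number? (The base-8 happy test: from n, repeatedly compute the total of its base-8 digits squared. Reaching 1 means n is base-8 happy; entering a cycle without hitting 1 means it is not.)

not base-8 happy

417 = (6,4,1)_8 → 6² + 4² + 1² = 36 + 16 + 1 = 53
53 = (6,5)_8 → 6² + 5² = 36 + 25 = 61
61 = (7,5)_8 → 7² + 5² = 49 + 25 = 74
74 = (1,1,2)_8 → 1² + 1² + 2² = 1 + 1 + 4 = 6
6 = (6)_8 → 6² = 36
36 = (4,4)_8 → 4² + 4² = 16 + 16 = 32
32 = (4,0)_8 → 4² + 0² = 16 + 0 = 16
16 = (2,0)_8 → 2² + 0² = 4 + 0 = 4
4 = (4)_8 → 4² = 16  — 16 already seen; the sequence cycles without reaching 1.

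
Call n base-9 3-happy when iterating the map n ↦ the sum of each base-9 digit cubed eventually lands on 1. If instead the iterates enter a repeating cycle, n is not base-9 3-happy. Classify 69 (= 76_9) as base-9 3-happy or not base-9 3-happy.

69 = (7,6)_9 → 7³ + 6³ = 559
559 = (6,8,1)_9 → 6³ + 8³ + 1³ = 729
729 = (1,0,0,0)_9 → 1³ + 0³ + 0³ + 0³ = 1  — reached 1.

base-9 3-happy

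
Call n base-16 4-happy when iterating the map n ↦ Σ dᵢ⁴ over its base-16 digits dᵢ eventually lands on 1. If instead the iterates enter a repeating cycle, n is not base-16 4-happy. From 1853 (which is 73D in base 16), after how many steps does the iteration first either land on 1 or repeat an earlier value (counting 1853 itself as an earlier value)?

1853 = (7,3,13)_16 → 7⁴ + 3⁴ + 13⁴ = 2401 + 81 + 28561 = 31043
31043 = (7,9,4,3)_16 → 7⁴ + 9⁴ + 4⁴ + 3⁴ = 2401 + 6561 + 256 + 81 = 9299
9299 = (2,4,5,3)_16 → 2⁴ + 4⁴ + 5⁴ + 3⁴ = 16 + 256 + 625 + 81 = 978
978 = (3,13,2)_16 → 3⁴ + 13⁴ + 2⁴ = 81 + 28561 + 16 = 28658
28658 = (6,15,15,2)_16 → 6⁴ + 15⁴ + 15⁴ + 2⁴ = 1296 + 50625 + 50625 + 16 = 102562
102562 = (1,9,0,10,2)_16 → 1⁴ + 9⁴ + 0⁴ + 10⁴ + 2⁴ = 1 + 6561 + 0 + 10000 + 16 = 16578
16578 = (4,0,12,2)_16 → 4⁴ + 0⁴ + 12⁴ + 2⁴ = 256 + 0 + 20736 + 16 = 21008
21008 = (5,2,1,0)_16 → 5⁴ + 2⁴ + 1⁴ + 0⁴ = 625 + 16 + 1 + 0 = 642
642 = (2,8,2)_16 → 2⁴ + 8⁴ + 2⁴ = 16 + 4096 + 16 = 4128
4128 = (1,0,2,0)_16 → 1⁴ + 0⁴ + 2⁴ + 0⁴ = 1 + 0 + 16 + 0 = 17
17 = (1,1)_16 → 1⁴ + 1⁴ = 1 + 1 = 2
2 = (2)_16 → 2⁴ = 16
16 = (1,0)_16 → 1⁴ + 0⁴ = 1 + 0 = 1  — reached 1.
That took 13 steps.

13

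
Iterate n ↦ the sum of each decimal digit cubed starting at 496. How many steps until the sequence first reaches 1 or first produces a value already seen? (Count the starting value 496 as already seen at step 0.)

496 → 4³ + 9³ + 6³ = 1009
1009 → 1³ + 0³ + 0³ + 9³ = 730
730 → 7³ + 3³ + 0³ = 370
370 → 3³ + 7³ + 0³ = 370  — 370 repeats.
That took 4 steps.

4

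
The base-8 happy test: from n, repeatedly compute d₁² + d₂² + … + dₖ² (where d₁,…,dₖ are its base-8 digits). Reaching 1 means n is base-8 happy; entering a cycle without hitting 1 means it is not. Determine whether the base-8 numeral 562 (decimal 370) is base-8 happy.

not base-8 happy

370 = (5,6,2)_8 → 5² + 6² + 2² = 65
65 = (1,0,1)_8 → 1² + 0² + 1² = 2
2 = (2)_8 → 2² = 4
4 = (4)_8 → 4² = 16
16 = (2,0)_8 → 2² + 0² = 4  — 4 already seen; the sequence cycles without reaching 1.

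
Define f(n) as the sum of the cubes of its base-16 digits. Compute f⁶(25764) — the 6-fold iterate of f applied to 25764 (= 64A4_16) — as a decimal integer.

25764 = (6,4,10,4)_16 → 6³ + 4³ + 10³ + 4³ = 1344
1344 = (5,4,0)_16 → 5³ + 4³ + 0³ = 189
189 = (11,13)_16 → 11³ + 13³ = 3528
3528 = (13,12,8)_16 → 13³ + 12³ + 8³ = 4437
4437 = (1,1,5,5)_16 → 1³ + 1³ + 5³ + 5³ = 252
252 = (15,12)_16 → 15³ + 12³ = 5103

5103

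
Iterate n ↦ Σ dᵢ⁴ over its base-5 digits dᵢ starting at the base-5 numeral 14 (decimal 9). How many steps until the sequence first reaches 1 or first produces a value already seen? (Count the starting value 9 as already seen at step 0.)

9 = (1,4)_5 → 1⁴ + 4⁴ = 257
257 = (2,0,1,2)_5 → 2⁴ + 0⁴ + 1⁴ + 2⁴ = 33
33 = (1,1,3)_5 → 1⁴ + 1⁴ + 3⁴ = 83
83 = (3,1,3)_5 → 3⁴ + 1⁴ + 3⁴ = 163
163 = (1,1,2,3)_5 → 1⁴ + 1⁴ + 2⁴ + 3⁴ = 99
99 = (3,4,4)_5 → 3⁴ + 4⁴ + 4⁴ = 593
593 = (4,3,3,3)_5 → 4⁴ + 3⁴ + 3⁴ + 3⁴ = 499
499 = (3,4,4,4)_5 → 3⁴ + 4⁴ + 4⁴ + 4⁴ = 849
849 = (1,1,3,4,4)_5 → 1⁴ + 1⁴ + 3⁴ + 4⁴ + 4⁴ = 595
595 = (4,3,4,0)_5 → 4⁴ + 3⁴ + 4⁴ + 0⁴ = 593  — 593 repeats.
That took 10 steps.

10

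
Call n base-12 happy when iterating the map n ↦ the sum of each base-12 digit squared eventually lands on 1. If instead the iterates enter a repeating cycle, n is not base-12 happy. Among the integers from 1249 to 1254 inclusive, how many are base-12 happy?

1

1249: 1249 → 129 → 181 → 11 → 121 → 101 → 89 → 74 → 40 → 25 → 5 → 25  (repeats 25)
1250: 1250 → 132 → 121 → 101 → 89 → 74 → 40 → 25 → 5 → 25  (repeats 25)
1251: 1251 → 137 → 146 → 5 → 25 → 5  (repeats 5)
1252: 1252 → 144 → 1  (reaches 1)
1253: 1253 → 153 → 82 → 136 → 137 → 146 → 5 → 25 → 5  (repeats 5)
1254: 1254 → 164 → 66 → 61 → 26 → 8 → 64 → 41 → 34 → 104 → 128 → 164  (repeats 164)
base-12 happy: 1252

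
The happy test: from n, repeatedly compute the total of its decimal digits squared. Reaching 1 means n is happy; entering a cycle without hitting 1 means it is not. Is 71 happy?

71 → 7² + 1² = 49 + 1 = 50
50 → 5² + 0² = 25 + 0 = 25
25 → 2² + 5² = 4 + 25 = 29
29 → 2² + 9² = 4 + 81 = 85
85 → 8² + 5² = 64 + 25 = 89
89 → 8² + 9² = 64 + 81 = 145
145 → 1² + 4² + 5² = 1 + 16 + 25 = 42
42 → 4² + 2² = 16 + 4 = 20
20 → 2² + 0² = 4 + 0 = 4
4 → 4² = 16
16 → 1² + 6² = 1 + 36 = 37
37 → 3² + 7² = 9 + 49 = 58
58 → 5² + 8² = 25 + 64 = 89  — 89 already seen; the sequence cycles without reaching 1.

not happy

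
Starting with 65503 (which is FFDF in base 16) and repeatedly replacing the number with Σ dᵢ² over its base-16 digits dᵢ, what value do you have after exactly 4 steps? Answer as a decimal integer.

65503 = (15,15,13,15)_16 → 15² + 15² + 13² + 15² = 225 + 225 + 169 + 225 = 844
844 = (3,4,12)_16 → 3² + 4² + 12² = 9 + 16 + 144 = 169
169 = (10,9)_16 → 10² + 9² = 100 + 81 = 181
181 = (11,5)_16 → 11² + 5² = 121 + 25 = 146

146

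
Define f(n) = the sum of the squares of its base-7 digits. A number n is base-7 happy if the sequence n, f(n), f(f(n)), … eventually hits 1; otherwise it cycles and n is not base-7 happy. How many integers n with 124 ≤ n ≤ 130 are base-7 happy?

124: 124 → 38 → 34 → 52 → 10 → 10  (repeats 10)
125: 125 → 49 → 1  (reaches 1)
126: 126 → 20 → 40 → 50 → 2 → 4 → 16 → 8 → 2  (repeats 2)
127: 127 → 21 → 9 → 5 → 25 → 25  (repeats 25)
128: 128 → 24 → 18 → 20 → 40 → 50 → 2 → 4 → 16 → 8 → 2  (repeats 2)
129: 129 → 29 → 17 → 13 → 37 → 29  (repeats 29)
130: 130 → 36 → 26 → 34 → 52 → 10 → 10  (repeats 10)
base-7 happy: 125

1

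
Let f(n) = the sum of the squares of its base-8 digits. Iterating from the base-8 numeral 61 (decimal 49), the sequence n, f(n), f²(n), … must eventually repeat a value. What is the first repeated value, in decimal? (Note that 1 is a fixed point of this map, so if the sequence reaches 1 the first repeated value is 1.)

49 = (6,1)_8 → 37
37 = (4,5)_8 → 41
41 = (5,1)_8 → 26
26 = (3,2)_8 → 13
13 = (1,5)_8 → 26  — 26 already appeared earlier.

26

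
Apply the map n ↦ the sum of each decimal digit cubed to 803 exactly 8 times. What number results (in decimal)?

803 → 8³ + 0³ + 3³ = 512 + 0 + 27 = 539
539 → 5³ + 3³ + 9³ = 125 + 27 + 729 = 881
881 → 8³ + 8³ + 1³ = 512 + 512 + 1 = 1025
1025 → 1³ + 0³ + 2³ + 5³ = 1 + 0 + 8 + 125 = 134
134 → 1³ + 3³ + 4³ = 1 + 27 + 64 = 92
92 → 9³ + 2³ = 729 + 8 = 737
737 → 7³ + 3³ + 7³ = 343 + 27 + 343 = 713
713 → 7³ + 1³ + 3³ = 343 + 1 + 27 = 371

371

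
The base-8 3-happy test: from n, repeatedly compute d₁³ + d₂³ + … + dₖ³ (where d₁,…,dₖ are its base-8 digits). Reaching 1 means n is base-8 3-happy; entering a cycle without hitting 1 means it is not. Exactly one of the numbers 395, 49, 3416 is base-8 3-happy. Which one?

3416

395: 395 → 244 → 307 → 307  — repeats 307 (not base-8 3-happy)
49: 49 → 217 → 55 → 559 → 469 → 476 → 434 → 440 → 559  — repeats 559 (not base-8 3-happy)
3416: 3416 → 368 → 341 → 258 → 72 → 2 → 8 → 1  — reaches 1 (base-8 3-happy)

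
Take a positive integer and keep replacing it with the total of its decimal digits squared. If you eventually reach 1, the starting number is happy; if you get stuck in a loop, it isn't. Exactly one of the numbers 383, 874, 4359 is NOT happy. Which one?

4359

383: 383 → 82 → 68 → 100 → 1  — reaches 1 (happy)
874: 874 → 129 → 86 → 100 → 1  — reaches 1 (happy)
4359: 4359 → 131 → 11 → 2 → 4 → 16 → 37 → 58 → 89 → 145 → 42 → 20 → 4  — repeats 4 (not happy)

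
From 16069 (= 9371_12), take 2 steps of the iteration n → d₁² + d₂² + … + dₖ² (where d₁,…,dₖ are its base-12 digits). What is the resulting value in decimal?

16069 = (9,3,7,1)_12 → 9² + 3² + 7² + 1² = 81 + 9 + 49 + 1 = 140
140 = (11,8)_12 → 11² + 8² = 121 + 64 = 185

185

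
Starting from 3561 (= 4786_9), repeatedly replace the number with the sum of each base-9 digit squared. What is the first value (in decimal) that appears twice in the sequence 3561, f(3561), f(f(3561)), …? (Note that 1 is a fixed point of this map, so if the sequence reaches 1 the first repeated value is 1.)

65

3561 = (4,7,8,6)_9 → 165
165 = (2,0,3)_9 → 13
13 = (1,4)_9 → 17
17 = (1,8)_9 → 65
65 = (7,2)_9 → 53
53 = (5,8)_9 → 89
89 = (1,0,8)_9 → 65  — 65 already appeared earlier.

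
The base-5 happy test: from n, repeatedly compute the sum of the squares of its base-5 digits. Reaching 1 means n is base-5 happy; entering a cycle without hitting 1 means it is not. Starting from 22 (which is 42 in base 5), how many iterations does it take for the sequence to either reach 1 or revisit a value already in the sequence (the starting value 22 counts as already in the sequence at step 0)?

5

22 = (4,2)_5 → 20
20 = (4,0)_5 → 16
16 = (3,1)_5 → 10
10 = (2,0)_5 → 4
4 = (4)_5 → 16  — 16 repeats.
That took 5 steps.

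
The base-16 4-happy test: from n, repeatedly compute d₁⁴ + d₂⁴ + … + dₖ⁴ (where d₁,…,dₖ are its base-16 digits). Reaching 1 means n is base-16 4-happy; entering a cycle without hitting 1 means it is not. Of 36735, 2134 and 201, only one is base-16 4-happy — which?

201

36735: 36735 → 107747 → 48754 → 55474 → 47314 → 47314  — repeats 47314 (not base-16 4-happy)
2134: 2134 → 6017 → 6499 → 7939 → 50707 → 22114 → 3233 → 30737 → 6499  — repeats 6499 (not base-16 4-happy)
201: 201 → 27297 → 21297 → 788 → 338 → 642 → 4128 → 17 → 2 → 16 → 1  — reaches 1 (base-16 4-happy)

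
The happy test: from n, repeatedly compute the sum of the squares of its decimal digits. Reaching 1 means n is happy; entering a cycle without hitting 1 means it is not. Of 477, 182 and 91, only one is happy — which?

477: 477 → 114 → 18 → 65 → 61 → 37 → 58 → 89 → 145 → 42 → 20 → 4 → 16 → 37  — repeats 37 (not happy)
182: 182 → 69 → 117 → 51 → 26 → 40 → 16 → 37 → 58 → 89 → 145 → 42 → 20 → 4 → 16  — repeats 16 (not happy)
91: 91 → 82 → 68 → 100 → 1  — reaches 1 (happy)

91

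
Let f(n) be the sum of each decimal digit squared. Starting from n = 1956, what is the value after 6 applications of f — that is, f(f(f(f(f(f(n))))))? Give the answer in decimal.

1956 → 1² + 9² + 5² + 6² = 1 + 81 + 25 + 36 = 143
143 → 1² + 4² + 3² = 1 + 16 + 9 = 26
26 → 2² + 6² = 4 + 36 = 40
40 → 4² + 0² = 16 + 0 = 16
16 → 1² + 6² = 1 + 36 = 37
37 → 3² + 7² = 9 + 49 = 58

58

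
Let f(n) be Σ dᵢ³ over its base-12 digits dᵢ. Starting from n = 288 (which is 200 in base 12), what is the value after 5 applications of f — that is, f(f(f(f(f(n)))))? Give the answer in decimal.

288 = (2,0,0)_12 → 2³ + 0³ + 0³ = 8 + 0 + 0 = 8
8 = (8)_12 → 8³ = 512
512 = (3,6,8)_12 → 3³ + 6³ + 8³ = 27 + 216 + 512 = 755
755 = (5,2,11)_12 → 5³ + 2³ + 11³ = 125 + 8 + 1331 = 1464
1464 = (10,2,0)_12 → 10³ + 2³ + 0³ = 1000 + 8 + 0 = 1008

1008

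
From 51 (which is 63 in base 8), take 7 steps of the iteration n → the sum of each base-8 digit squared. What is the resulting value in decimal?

25

51 = (6,3)_8 → 45
45 = (5,5)_8 → 50
50 = (6,2)_8 → 40
40 = (5,0)_8 → 25
25 = (3,1)_8 → 10
10 = (1,2)_8 → 5
5 = (5)_8 → 25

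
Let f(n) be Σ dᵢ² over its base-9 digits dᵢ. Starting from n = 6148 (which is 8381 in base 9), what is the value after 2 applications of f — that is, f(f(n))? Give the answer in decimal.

46

6148 = (8,3,8,1)_9 → 138
138 = (1,6,3)_9 → 46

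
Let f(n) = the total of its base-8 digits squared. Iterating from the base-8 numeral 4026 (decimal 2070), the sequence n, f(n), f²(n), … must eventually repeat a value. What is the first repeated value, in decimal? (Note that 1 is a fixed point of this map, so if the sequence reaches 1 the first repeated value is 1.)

26

2070 = (4,0,2,6)_8 → 56
56 = (7,0)_8 → 49
49 = (6,1)_8 → 37
37 = (4,5)_8 → 41
41 = (5,1)_8 → 26
26 = (3,2)_8 → 13
13 = (1,5)_8 → 26  — 26 already appeared earlier.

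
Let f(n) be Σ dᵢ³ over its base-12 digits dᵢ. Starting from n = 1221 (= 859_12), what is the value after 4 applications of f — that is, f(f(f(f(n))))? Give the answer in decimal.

1221 = (8,5,9)_12 → 1366
1366 = (9,5,10)_12 → 1854
1854 = (1,0,10,6)_12 → 1217
1217 = (8,5,5)_12 → 762

762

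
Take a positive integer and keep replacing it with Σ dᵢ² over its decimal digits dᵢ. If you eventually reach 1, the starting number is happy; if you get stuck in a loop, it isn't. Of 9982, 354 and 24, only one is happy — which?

9982: 9982 → 230 → 13 → 10 → 1  — reaches 1 (happy)
354: 354 → 50 → 25 → 29 → 85 → 89 → 145 → 42 → 20 → 4 → 16 → 37 → 58 → 89  — repeats 89 (not happy)
24: 24 → 20 → 4 → 16 → 37 → 58 → 89 → 145 → 42 → 20  — repeats 20 (not happy)

9982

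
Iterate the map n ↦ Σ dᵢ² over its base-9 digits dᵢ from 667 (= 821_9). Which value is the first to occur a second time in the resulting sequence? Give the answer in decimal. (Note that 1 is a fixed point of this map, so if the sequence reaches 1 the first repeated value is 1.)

65

667 = (8,2,1)_9 → 8² + 2² + 1² = 64 + 4 + 1 = 69
69 = (7,6)_9 → 7² + 6² = 49 + 36 = 85
85 = (1,0,4)_9 → 1² + 0² + 4² = 1 + 0 + 16 = 17
17 = (1,8)_9 → 1² + 8² = 1 + 64 = 65
65 = (7,2)_9 → 7² + 2² = 49 + 4 = 53
53 = (5,8)_9 → 5² + 8² = 25 + 64 = 89
89 = (1,0,8)_9 → 1² + 0² + 8² = 1 + 0 + 64 = 65  — 65 already appeared earlier.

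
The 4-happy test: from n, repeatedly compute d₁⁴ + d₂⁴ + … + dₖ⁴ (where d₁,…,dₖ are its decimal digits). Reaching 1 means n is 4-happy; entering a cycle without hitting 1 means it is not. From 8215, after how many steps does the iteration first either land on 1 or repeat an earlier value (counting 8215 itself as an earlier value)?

13

8215 → 8⁴ + 2⁴ + 1⁴ + 5⁴ = 4096 + 16 + 1 + 625 = 4738
4738 → 4⁴ + 7⁴ + 3⁴ + 8⁴ = 256 + 2401 + 81 + 4096 = 6834
6834 → 6⁴ + 8⁴ + 3⁴ + 4⁴ = 1296 + 4096 + 81 + 256 = 5729
5729 → 5⁴ + 7⁴ + 2⁴ + 9⁴ = 625 + 2401 + 16 + 6561 = 9603
9603 → 9⁴ + 6⁴ + 0⁴ + 3⁴ = 6561 + 1296 + 0 + 81 = 7938
7938 → 7⁴ + 9⁴ + 3⁴ + 8⁴ = 2401 + 6561 + 81 + 4096 = 13139
13139 → 1⁴ + 3⁴ + 1⁴ + 3⁴ + 9⁴ = 1 + 81 + 1 + 81 + 6561 = 6725
6725 → 6⁴ + 7⁴ + 2⁴ + 5⁴ = 1296 + 2401 + 16 + 625 = 4338
4338 → 4⁴ + 3⁴ + 3⁴ + 8⁴ = 256 + 81 + 81 + 4096 = 4514
4514 → 4⁴ + 5⁴ + 1⁴ + 4⁴ = 256 + 625 + 1 + 256 = 1138
1138 → 1⁴ + 1⁴ + 3⁴ + 8⁴ = 1 + 1 + 81 + 4096 = 4179
4179 → 4⁴ + 1⁴ + 7⁴ + 9⁴ = 256 + 1 + 2401 + 6561 = 9219
9219 → 9⁴ + 2⁴ + 1⁴ + 9⁴ = 6561 + 16 + 1 + 6561 = 13139  — 13139 repeats.
That took 13 steps.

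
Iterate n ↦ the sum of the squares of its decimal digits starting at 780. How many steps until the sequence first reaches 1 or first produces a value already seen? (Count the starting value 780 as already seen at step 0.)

780 → 7² + 8² + 0² = 49 + 64 + 0 = 113
113 → 1² + 1² + 3² = 1 + 1 + 9 = 11
11 → 1² + 1² = 1 + 1 = 2
2 → 2² = 4
4 → 4² = 16
16 → 1² + 6² = 1 + 36 = 37
37 → 3² + 7² = 9 + 49 = 58
58 → 5² + 8² = 25 + 64 = 89
89 → 8² + 9² = 64 + 81 = 145
145 → 1² + 4² + 5² = 1 + 16 + 25 = 42
42 → 4² + 2² = 16 + 4 = 20
20 → 2² + 0² = 4 + 0 = 4  — 4 repeats.
That took 12 steps.

12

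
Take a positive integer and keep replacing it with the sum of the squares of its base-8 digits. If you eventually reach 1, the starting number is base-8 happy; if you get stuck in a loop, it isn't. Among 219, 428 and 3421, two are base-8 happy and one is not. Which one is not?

3421

219: 219 → 27 → 18 → 8 → 1  — reaches 1 (base-8 happy)
428: 428 → 77 → 27 → 18 → 8 → 1  — reaches 1 (base-8 happy)
3421: 3421 → 95 → 59 → 58 → 53 → 61 → 74 → 6 → 36 → 32 → 16 → 4 → 16  — repeats 16 (not base-8 happy)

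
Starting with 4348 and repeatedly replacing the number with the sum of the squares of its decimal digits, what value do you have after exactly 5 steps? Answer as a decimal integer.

37

4348 → 4² + 3² + 4² + 8² = 16 + 9 + 16 + 64 = 105
105 → 1² + 0² + 5² = 1 + 0 + 25 = 26
26 → 2² + 6² = 4 + 36 = 40
40 → 4² + 0² = 16 + 0 = 16
16 → 1² + 6² = 1 + 36 = 37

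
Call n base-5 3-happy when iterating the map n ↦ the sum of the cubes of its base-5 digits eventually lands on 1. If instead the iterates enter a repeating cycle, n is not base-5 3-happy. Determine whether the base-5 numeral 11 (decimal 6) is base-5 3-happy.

6 = (1,1)_5 → 2
2 = (2)_5 → 8
8 = (1,3)_5 → 28
28 = (1,0,3)_5 → 28  — 28 already seen; the sequence cycles without reaching 1.

not base-5 3-happy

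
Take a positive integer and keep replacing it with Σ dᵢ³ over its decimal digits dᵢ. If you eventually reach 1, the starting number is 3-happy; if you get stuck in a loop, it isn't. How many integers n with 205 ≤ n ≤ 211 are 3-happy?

205: 205 → 133 → 55 → 250 → 133  (repeats 133)
206: 206 → 224 → 80 → 512 → 134 → 92 → 737 → 713 → 371 → 371  (repeats 371)
207: 207 → 351 → 153 → 153  (repeats 153)
208: 208 → 520 → 133 → 55 → 250 → 133  (repeats 133)
209: 209 → 737 → 713 → 371 → 371  (repeats 371)
210: 210 → 9 → 729 → 1080 → 513 → 153 → 153  (repeats 153)
211: 211 → 10 → 1  (reaches 1)
3-happy: 211

1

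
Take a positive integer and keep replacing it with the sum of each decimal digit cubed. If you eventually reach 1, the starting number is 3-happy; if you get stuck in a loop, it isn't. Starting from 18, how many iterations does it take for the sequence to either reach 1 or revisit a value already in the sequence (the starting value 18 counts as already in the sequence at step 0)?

3

18 → 1³ + 8³ = 1 + 512 = 513
513 → 5³ + 1³ + 3³ = 125 + 1 + 27 = 153
153 → 1³ + 5³ + 3³ = 1 + 125 + 27 = 153  — 153 repeats.
That took 3 steps.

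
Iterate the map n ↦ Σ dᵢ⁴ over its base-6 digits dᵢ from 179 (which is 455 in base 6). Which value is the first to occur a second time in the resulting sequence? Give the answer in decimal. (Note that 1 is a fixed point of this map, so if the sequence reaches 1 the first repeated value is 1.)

1251

179 = (4,5,5)_6 → 4⁴ + 5⁴ + 5⁴ = 256 + 625 + 625 = 1506
1506 = (1,0,5,5,0)_6 → 1⁴ + 0⁴ + 5⁴ + 5⁴ + 0⁴ = 1 + 0 + 625 + 625 + 0 = 1251
1251 = (5,4,4,3)_6 → 5⁴ + 4⁴ + 4⁴ + 3⁴ = 625 + 256 + 256 + 81 = 1218
1218 = (5,3,5,0)_6 → 5⁴ + 3⁴ + 5⁴ + 0⁴ = 625 + 81 + 625 + 0 = 1331
1331 = (1,0,0,5,5)_6 → 1⁴ + 0⁴ + 0⁴ + 5⁴ + 5⁴ = 1 + 0 + 0 + 625 + 625 = 1251  — 1251 already appeared earlier.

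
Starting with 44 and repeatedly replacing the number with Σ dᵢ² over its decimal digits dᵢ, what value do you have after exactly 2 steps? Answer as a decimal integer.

13

44 → 4² + 4² = 16 + 16 = 32
32 → 3² + 2² = 9 + 4 = 13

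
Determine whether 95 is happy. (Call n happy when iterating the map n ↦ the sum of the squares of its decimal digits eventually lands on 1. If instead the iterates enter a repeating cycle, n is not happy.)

95 → 9² + 5² = 81 + 25 = 106
106 → 1² + 0² + 6² = 1 + 0 + 36 = 37
37 → 3² + 7² = 9 + 49 = 58
58 → 5² + 8² = 25 + 64 = 89
89 → 8² + 9² = 64 + 81 = 145
145 → 1² + 4² + 5² = 1 + 16 + 25 = 42
42 → 4² + 2² = 16 + 4 = 20
20 → 2² + 0² = 4 + 0 = 4
4 → 4² = 16
16 → 1² + 6² = 1 + 36 = 37  — 37 already seen; the sequence cycles without reaching 1.

not happy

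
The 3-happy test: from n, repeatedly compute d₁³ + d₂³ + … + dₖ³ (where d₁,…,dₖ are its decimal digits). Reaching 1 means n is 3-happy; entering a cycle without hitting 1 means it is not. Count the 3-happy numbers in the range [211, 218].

211: 211 → 10 → 1  — 3-happy
212: 212 → 17 → 344 → 155 → 251 → 134 → 92 → 737 → 713 → 371 → 371  — not 3-happy
213: 213 → 36 → 243 → 99 → 1458 → 702 → 351 → 153 → 153  — not 3-happy
214: 214 → 73 → 370 → 370  — not 3-happy
215: 215 → 134 → 92 → 737 → 713 → 371 → 371  — not 3-happy
216: 216 → 225 → 141 → 66 → 432 → 99 → 1458 → 702 → 351 → 153 → 153  — not 3-happy
217: 217 → 352 → 160 → 217  — not 3-happy
218: 218 → 521 → 134 → 92 → 737 → 713 → 371 → 371  — not 3-happy
3-happy: 211

1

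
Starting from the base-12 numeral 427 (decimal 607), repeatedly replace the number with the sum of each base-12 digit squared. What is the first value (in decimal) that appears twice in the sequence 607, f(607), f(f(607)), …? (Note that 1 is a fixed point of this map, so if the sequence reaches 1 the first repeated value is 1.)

607 = (4,2,7)_12 → 69
69 = (5,9)_12 → 106
106 = (8,10)_12 → 164
164 = (1,1,8)_12 → 66
66 = (5,6)_12 → 61
61 = (5,1)_12 → 26
26 = (2,2)_12 → 8
8 = (8)_12 → 64
64 = (5,4)_12 → 41
41 = (3,5)_12 → 34
34 = (2,10)_12 → 104
104 = (8,8)_12 → 128
128 = (10,8)_12 → 164  — 164 already appeared earlier.

164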